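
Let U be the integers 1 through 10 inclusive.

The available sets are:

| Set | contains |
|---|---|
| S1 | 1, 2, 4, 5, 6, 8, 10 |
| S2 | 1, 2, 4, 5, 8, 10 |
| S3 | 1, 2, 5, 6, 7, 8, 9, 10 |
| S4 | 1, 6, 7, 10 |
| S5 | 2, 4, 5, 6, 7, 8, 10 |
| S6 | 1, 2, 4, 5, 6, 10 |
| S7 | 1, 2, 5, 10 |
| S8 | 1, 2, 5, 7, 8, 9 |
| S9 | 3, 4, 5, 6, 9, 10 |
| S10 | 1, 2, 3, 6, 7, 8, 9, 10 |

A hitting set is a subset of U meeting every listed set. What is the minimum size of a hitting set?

The 2 points {9, 10} hit every set.
No single point lies in every set, so at least 2 are needed and 2 is optimal.

2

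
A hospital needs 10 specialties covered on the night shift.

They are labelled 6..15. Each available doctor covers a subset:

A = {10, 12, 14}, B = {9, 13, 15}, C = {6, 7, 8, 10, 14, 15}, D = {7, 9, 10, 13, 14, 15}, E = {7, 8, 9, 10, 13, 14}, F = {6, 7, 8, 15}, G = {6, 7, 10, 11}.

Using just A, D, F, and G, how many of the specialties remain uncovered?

Union of A, D, F, G = {6, 7, 8, 9, 10, 11, 12, 13, 14, 15} — that's every specialty, so 0 are uncovered.

0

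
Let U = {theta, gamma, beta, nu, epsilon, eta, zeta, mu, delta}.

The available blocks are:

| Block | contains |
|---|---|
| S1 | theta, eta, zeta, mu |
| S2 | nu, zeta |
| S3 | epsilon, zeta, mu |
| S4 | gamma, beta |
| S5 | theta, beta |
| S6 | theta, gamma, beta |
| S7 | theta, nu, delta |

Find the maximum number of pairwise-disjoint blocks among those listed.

3

S3, S4, S7 are pairwise disjoint (S3={epsilon,zeta,mu}; S4={gamma,beta}; S7={theta,nu,delta}).
Every remaining block overlaps one of these, and no 4 of the listed blocks are pairwise disjoint, so 3 is the maximum.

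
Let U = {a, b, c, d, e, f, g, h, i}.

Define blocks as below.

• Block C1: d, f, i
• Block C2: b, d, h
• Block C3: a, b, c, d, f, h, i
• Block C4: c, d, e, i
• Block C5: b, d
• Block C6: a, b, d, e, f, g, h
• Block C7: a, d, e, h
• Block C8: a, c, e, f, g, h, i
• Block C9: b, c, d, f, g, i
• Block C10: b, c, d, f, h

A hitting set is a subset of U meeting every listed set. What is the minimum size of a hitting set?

T = {d, e} meets every block (each contains at least one member of T), and |T| = 2.
The blocks C5, C8 are pairwise disjoint, so any hitting set needs a separate point for each — at least 2. Hence 2 is optimal.

2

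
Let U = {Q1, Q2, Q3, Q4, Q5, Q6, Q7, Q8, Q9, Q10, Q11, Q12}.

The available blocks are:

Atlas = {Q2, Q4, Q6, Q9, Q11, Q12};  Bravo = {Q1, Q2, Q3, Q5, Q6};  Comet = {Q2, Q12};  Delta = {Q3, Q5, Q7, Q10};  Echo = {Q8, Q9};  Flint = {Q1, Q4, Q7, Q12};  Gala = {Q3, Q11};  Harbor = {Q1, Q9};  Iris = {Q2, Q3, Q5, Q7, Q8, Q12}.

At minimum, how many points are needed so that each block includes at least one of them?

3

Take H = {Q3, Q9, Q12}. Each listed block contains at least one of these, so H is a hitting set of size 3.
The blocks Comet, Gala, Harbor are pairwise disjoint, so any hitting set needs a separate point for each — at least 3. Hence 3 is optimal.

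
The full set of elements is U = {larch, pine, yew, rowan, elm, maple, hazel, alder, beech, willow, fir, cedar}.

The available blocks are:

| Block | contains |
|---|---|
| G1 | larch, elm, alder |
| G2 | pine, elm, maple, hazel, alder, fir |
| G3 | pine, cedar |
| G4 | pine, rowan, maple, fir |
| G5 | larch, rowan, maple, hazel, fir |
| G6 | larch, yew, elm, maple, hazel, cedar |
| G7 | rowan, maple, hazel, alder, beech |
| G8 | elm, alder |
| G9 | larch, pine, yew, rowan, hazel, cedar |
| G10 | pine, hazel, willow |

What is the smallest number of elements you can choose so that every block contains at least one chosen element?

3

Take H = {larch, pine, alder}. Each listed block contains at least one of these, so H is a hitting set of size 3.
The blocks G3, G5, G8 are pairwise disjoint, so any hitting set needs a separate element for each — at least 3. Hence 3 is optimal.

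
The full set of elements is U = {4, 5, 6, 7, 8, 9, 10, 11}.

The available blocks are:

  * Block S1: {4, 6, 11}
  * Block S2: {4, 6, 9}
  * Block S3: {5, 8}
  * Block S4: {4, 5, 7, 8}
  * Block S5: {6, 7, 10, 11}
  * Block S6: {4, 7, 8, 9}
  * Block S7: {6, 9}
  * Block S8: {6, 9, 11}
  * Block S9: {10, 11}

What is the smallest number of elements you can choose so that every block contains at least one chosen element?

H = {6, 8, 10} meets every block (each contains at least one member of H), and |H| = 3.
The blocks S4, S7, S9 are pairwise disjoint, so any hitting set needs a separate element for each — at least 3. Hence 3 is optimal.

3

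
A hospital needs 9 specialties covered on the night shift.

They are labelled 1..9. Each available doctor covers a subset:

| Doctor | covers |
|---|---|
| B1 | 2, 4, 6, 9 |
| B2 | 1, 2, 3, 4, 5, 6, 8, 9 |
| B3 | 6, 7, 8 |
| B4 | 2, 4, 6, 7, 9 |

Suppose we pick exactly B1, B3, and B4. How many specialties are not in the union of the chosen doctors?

Union of B1, B3, B4 = {2, 4, 6, 7, 8, 9}.
Not covered: 1, 3, 5 — 3 specialties.

3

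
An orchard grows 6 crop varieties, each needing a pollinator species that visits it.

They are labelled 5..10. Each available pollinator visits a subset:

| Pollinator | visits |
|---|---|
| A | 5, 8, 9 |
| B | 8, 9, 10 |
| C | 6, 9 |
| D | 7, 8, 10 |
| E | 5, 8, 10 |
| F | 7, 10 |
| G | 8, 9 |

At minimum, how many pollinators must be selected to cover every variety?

3

Take {C, D, E}. Their union is {5, 6, 7, 8, 9, 10}, which is all 6 varieties.
Only C contains 6, so C is forced; the remaining 4 varieties need at least 2 more pollinators (each remaining pollinator adds at most 3) — so at least 3 pollinators are needed, and 3 is optimal.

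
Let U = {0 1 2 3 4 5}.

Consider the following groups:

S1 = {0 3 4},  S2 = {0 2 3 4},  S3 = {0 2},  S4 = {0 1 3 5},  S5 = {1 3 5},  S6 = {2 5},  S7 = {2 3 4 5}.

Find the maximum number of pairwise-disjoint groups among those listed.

S3, S5 are pairwise disjoint (S3={0,2}; S5={1,3,5}).
Every remaining group overlaps one of these, and no 3 of the listed groups are pairwise disjoint, so 2 is the maximum.

2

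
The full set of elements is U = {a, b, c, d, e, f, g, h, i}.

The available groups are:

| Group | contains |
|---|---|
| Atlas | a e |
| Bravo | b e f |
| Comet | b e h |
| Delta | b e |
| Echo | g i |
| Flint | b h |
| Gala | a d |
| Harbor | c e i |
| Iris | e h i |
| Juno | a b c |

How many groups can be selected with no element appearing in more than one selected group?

3

Comet, Echo, Gala are pairwise disjoint (Comet={b,e,h}; Echo={g,i}; Gala={a,d}).
Every remaining group overlaps one of these, and no 4 of the listed groups are pairwise disjoint, so 3 is the maximum.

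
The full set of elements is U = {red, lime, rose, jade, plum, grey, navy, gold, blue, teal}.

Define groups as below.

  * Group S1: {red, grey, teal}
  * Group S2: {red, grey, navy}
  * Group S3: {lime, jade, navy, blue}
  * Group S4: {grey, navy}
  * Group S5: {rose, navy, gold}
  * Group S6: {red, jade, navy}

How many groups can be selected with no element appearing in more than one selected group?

S1, S5 are pairwise disjoint (S1={red,grey,teal}; S5={rose,navy,gold}).
Every remaining group overlaps one of these, and no 3 of the listed groups are pairwise disjoint, so 2 is the maximum.

2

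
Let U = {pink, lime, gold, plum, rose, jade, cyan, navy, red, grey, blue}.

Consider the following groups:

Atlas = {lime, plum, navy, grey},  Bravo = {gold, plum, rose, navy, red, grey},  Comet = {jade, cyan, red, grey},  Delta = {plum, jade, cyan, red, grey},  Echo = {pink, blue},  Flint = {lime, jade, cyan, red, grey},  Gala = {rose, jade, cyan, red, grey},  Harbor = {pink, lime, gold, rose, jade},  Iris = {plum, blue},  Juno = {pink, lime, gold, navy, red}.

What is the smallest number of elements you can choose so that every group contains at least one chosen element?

Take H = {pink, plum, red}. Each listed group contains at least one of these, so H is a hitting set of size 3.
No choice of 2 elements meets every group, so 3 is the minimum.

3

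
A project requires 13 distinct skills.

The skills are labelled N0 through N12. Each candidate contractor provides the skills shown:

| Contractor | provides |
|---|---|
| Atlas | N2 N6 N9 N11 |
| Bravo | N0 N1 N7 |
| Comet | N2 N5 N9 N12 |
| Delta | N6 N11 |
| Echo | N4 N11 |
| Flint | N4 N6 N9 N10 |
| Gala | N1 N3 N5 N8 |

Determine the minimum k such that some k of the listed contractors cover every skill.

5

Atlas and Bravo and Comet and Flint and Gala together: Atlas ∪ Bravo ∪ Comet ∪ Flint ∪ Gala = {N0, N1, N2, N3, N4, N5, N6, N7, N8, N9, N10, N11, N12} — every skill is covered.
No 4 of the 7 contractors cover everything (all 35 combinations miss at least one skill), so 5 is optimal.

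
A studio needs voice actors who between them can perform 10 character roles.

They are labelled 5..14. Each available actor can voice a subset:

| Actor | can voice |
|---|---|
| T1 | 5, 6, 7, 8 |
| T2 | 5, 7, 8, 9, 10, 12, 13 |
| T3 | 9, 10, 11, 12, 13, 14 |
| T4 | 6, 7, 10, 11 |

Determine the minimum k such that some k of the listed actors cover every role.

2

Take {T1, T3}. Their union is {5, 6, 7, 8, 9, 10, 11, 12, 13, 14}, which is all 10 roles.
No single actor has all 10 roles (the largest, T2, has 7), so 2 is optimal.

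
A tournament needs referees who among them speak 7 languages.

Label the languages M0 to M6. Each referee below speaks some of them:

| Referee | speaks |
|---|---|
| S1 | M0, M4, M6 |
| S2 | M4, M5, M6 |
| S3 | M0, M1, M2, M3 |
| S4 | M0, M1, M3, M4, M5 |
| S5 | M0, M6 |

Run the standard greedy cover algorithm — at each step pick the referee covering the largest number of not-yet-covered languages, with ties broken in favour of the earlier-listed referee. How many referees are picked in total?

Greedy: pick S4 (covers 5 new) → pick S1 (covers 1 new) → pick S3 (covers 1 new). Total picks: 3.
(The true minimum cover uses only 2 referees, so greedy is not optimal here.)

3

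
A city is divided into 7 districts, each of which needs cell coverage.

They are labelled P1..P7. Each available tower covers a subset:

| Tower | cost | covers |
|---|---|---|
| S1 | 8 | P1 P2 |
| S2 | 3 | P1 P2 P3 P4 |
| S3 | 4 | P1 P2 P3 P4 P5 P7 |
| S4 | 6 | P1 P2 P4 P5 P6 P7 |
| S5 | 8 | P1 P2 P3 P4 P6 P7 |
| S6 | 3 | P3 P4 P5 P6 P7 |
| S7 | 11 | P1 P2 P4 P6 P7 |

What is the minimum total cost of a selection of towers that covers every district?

S2, S6 together cover every district (S2 ∪ S6 = {P1, P2, P3, P4, P5, P6, P7}); total cost 3 + 3 = 6.
No covering selection has total cost below 6.

6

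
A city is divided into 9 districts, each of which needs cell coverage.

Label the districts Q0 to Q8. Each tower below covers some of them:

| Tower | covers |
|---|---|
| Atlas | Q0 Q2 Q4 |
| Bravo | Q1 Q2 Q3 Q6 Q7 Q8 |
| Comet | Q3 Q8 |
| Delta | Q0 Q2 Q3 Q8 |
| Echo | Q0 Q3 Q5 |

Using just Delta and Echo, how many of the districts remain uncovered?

4

Union of Delta, Echo = {Q0, Q2, Q3, Q5, Q8}.
Not covered: Q1, Q4, Q6, Q7 — 4 districts.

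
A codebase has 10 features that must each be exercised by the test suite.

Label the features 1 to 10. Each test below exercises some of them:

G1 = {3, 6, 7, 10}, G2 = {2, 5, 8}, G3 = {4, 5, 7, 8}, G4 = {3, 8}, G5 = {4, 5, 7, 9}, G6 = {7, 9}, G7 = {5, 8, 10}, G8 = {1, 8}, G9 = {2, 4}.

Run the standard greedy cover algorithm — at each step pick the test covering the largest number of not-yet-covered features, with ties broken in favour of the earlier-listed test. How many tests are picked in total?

Greedy: pick G1 (covers 4 new) → pick G2 (covers 3 new) → pick G5 (covers 2 new) → pick G8 (covers 1 new). Total picks: 4.

4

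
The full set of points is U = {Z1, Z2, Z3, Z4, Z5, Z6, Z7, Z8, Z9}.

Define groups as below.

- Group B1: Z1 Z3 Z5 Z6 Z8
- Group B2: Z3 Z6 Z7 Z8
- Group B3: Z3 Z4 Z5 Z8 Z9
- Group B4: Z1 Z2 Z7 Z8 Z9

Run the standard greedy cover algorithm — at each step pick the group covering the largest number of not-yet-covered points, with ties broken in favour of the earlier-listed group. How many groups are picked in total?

3

Greedy: pick B1 (covers 5 new) → pick B4 (covers 3 new) → pick B3 (covers 1 new). Total picks: 3.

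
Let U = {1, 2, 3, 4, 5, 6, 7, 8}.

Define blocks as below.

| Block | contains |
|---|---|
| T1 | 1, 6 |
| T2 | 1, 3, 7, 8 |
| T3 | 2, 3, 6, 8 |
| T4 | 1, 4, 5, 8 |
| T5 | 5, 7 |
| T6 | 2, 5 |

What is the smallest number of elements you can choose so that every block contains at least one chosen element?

The 3 elements {1, 5, 6} hit every block.
No choice of 2 elements meets every block, so 3 is the minimum.

3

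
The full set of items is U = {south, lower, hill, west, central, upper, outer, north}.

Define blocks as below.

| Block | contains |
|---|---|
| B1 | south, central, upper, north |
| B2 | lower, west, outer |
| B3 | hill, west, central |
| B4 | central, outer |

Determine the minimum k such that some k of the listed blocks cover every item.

Take {B1, B2, B3}. Their union is {south, lower, hill, west, central, upper, outer, north}, which is all 8 items.
Only B1 contains south, so B1 is forced; the remaining 4 items need at least 2 more blocks (each remaining block adds at most 3) — so at least 3 blocks are needed, and 3 is optimal.

3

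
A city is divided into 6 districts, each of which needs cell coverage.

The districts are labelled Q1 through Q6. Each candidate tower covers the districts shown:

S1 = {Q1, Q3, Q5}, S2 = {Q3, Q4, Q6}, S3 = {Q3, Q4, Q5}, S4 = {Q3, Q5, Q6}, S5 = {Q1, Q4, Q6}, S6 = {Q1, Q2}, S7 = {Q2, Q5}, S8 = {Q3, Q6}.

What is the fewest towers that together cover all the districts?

3

Take {S3, S5, S6}. Their union is {Q1, Q2, Q3, Q4, Q5, Q6}, which is all 6 districts.
No 2 of the 8 towers cover everything (all 28 combinations miss at least one district), so 3 is optimal.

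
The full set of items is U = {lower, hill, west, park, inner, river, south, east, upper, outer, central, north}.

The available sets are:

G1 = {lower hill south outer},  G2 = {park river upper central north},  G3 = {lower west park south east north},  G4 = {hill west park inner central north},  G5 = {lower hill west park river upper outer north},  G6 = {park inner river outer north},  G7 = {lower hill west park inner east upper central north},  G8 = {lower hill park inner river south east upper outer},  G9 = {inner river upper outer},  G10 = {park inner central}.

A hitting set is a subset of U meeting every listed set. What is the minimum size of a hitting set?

The 2 items {park, outer} hit every set.
The sets G3, G9 are pairwise disjoint, so any hitting set needs a separate item for each — at least 2. Hence 2 is optimal.

2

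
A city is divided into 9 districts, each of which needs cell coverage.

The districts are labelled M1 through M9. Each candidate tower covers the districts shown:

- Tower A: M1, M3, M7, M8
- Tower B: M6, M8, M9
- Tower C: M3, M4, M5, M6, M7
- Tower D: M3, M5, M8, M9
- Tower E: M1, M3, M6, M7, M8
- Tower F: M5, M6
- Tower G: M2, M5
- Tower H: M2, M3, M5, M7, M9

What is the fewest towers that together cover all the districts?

Take {A, C, H}. Their union is {M1, M2, M3, M4, M5, M6, M7, M8, M9}, which is all 9 districts.
Only C contains M4, so C is forced; the remaining 4 districts need at least 2 more towers (each remaining tower adds at most 2) — so at least 3 towers are needed, and 3 is optimal.

3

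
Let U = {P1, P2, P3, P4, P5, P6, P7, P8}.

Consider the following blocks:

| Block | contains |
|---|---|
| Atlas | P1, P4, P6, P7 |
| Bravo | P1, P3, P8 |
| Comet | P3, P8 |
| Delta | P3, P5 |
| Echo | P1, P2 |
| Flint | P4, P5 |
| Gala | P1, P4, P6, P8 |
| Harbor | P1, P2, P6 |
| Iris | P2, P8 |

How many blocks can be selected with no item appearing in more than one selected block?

Comet, Echo, Flint are pairwise disjoint (Comet={P3,P8}; Echo={P1,P2}; Flint={P4,P5}).
Every remaining block overlaps one of these, and no 4 of the listed blocks are pairwise disjoint, so 3 is the maximum.

3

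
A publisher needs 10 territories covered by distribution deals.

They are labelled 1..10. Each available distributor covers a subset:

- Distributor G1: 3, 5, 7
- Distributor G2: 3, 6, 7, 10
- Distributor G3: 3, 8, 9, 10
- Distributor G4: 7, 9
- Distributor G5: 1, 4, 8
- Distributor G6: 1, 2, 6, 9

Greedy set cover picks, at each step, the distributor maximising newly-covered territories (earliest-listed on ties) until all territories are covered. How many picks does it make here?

4

Greedy: pick G2 (covers 4 new) → pick G5 (covers 3 new) → pick G6 (covers 2 new) → pick G1 (covers 1 new). Total picks: 4.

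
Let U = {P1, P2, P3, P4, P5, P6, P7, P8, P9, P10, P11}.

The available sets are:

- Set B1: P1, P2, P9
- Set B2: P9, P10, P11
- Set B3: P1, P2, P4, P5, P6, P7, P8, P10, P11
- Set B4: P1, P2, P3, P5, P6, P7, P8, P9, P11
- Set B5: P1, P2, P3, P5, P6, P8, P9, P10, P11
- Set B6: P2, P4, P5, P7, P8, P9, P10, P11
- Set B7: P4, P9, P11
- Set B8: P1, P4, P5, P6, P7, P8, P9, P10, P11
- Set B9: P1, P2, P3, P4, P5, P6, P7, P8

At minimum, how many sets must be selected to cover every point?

2

B4 and B6 together: B4 ∪ B6 = {P1, P2, P3, P4, P5, P6, P7, P8, P9, P10, P11} — every point is covered.
No single set has all 11 points (the largest, B3, has 9), so 2 is optimal.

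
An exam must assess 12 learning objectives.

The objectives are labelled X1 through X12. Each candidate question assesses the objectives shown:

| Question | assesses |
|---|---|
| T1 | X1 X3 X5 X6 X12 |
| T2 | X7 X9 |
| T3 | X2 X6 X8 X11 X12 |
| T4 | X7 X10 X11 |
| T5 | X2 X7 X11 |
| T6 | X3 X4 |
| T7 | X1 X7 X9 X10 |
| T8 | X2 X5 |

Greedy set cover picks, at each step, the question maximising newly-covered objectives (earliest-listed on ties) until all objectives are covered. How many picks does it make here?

4

Greedy: pick T1 (covers 5 new) → pick T3 (covers 3 new) → pick T7 (covers 3 new) → pick T6 (covers 1 new). Total picks: 4.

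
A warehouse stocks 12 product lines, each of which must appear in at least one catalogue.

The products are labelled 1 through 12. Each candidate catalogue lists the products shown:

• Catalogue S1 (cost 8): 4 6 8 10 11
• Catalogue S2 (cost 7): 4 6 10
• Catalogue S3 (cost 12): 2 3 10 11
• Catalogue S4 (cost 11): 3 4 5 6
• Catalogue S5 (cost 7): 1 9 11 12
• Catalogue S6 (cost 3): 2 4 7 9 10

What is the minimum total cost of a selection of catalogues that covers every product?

29

S1, S4, S5, S6 together cover every product (S1 ∪ S4 ∪ S5 ∪ S6 = {1, 2, 3, 4, 5, 6, 7, 8, 9, 10, 11, 12}); total cost 8 + 11 + 7 + 3 = 29.
No covering selection has total cost below 29.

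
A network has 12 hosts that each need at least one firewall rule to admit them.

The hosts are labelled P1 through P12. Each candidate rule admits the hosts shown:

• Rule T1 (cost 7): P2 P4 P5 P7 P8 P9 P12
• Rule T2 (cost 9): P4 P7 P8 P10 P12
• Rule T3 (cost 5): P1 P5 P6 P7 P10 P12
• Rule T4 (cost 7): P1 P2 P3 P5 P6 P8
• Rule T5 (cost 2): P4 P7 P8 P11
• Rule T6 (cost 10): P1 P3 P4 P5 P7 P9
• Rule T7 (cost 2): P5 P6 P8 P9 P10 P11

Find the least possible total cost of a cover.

16

T3, T4, T5, T7 together cover every host (T3 ∪ T4 ∪ T5 ∪ T7 = {P1, P2, P3, P4, P5, P6, P7, P8, P9, P10, P11, P12}); total cost 5 + 7 + 2 + 2 = 16.
No covering selection has total cost below 16.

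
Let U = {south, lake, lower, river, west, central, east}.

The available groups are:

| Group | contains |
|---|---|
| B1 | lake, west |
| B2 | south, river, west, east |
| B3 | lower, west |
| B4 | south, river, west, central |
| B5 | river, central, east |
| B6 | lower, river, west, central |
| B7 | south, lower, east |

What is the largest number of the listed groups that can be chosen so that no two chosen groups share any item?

2

B3, B5 are pairwise disjoint (B3={lower,west}; B5={river,central,east}).
Every remaining group overlaps one of these, and no 3 of the listed groups are pairwise disjoint, so 2 is the maximum.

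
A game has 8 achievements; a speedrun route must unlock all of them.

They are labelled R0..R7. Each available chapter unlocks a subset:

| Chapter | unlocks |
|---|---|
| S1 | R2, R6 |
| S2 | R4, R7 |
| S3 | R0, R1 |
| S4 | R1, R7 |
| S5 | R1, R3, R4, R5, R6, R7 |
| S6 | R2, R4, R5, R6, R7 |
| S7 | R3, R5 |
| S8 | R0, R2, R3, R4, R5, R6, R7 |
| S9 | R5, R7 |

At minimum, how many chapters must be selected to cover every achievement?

Take {S4, S8}. Their union is {R0, R1, R2, R3, R4, R5, R6, R7}, which is all 8 achievements.
No single chapter has all 8 achievements (the largest, S8, has 7), so 2 is optimal.

2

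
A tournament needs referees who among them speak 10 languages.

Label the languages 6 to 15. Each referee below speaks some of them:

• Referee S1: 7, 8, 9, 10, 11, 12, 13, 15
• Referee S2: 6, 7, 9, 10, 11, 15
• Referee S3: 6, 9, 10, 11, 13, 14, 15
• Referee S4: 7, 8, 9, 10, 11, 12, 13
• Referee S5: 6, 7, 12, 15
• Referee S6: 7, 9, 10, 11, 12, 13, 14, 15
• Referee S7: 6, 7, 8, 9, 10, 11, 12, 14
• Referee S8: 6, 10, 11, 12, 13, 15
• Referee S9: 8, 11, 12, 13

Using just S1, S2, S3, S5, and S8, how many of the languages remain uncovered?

0

Union of S1, S2, S3, S5, S8 = {6, 7, 8, 9, 10, 11, 12, 13, 14, 15} — that's every language, so 0 are uncovered.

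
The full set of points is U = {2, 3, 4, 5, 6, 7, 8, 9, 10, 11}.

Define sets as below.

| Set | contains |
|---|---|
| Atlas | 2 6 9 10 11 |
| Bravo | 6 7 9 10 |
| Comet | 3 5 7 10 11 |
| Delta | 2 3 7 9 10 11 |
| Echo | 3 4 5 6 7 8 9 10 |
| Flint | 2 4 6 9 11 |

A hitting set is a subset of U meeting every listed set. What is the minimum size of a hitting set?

The 2 points {6, 7} hit every set.
No single point lies in every set, so at least 2 are needed and 2 is optimal.

2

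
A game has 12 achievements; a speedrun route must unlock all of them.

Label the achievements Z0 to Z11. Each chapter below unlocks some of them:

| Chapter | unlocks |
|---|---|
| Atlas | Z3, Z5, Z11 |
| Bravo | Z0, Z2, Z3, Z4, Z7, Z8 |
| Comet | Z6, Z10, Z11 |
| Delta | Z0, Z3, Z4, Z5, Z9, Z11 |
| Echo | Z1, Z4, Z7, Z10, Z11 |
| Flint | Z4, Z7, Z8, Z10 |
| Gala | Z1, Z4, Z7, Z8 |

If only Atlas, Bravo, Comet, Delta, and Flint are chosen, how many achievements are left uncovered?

1

Union of Atlas, Bravo, Comet, Delta, Flint = {Z0, Z2, Z3, Z4, Z5, Z6, Z7, Z8, Z9, Z10, Z11}.
Not covered: Z1 — 1 achievement.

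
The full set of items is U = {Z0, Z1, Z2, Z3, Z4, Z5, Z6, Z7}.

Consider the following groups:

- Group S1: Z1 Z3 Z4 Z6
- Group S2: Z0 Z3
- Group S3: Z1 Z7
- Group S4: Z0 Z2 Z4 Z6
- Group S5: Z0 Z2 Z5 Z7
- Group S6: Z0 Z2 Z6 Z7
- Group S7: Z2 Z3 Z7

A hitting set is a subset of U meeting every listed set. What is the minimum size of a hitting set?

H = {Z0, Z6, Z7} meets every group (each contains at least one member of H), and |H| = 3.
No choice of 2 items meets every group, so 3 is the minimum.

3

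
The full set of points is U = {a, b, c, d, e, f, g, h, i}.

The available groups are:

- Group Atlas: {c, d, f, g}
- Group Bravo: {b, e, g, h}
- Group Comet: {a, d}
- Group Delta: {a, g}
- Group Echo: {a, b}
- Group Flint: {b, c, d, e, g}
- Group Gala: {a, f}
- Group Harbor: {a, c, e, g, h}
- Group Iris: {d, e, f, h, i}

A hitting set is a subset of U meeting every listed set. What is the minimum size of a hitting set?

3

The 3 points {a, g, h} hit every group.
No choice of 2 points meets every group, so 3 is the minimum.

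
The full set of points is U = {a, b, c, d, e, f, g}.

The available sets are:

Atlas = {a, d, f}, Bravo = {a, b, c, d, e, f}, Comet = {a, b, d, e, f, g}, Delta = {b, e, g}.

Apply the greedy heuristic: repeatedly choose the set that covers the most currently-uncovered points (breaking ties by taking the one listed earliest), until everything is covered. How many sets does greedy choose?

Greedy: pick Bravo (covers 6 new) → pick Comet (covers 1 new). Total picks: 2.

2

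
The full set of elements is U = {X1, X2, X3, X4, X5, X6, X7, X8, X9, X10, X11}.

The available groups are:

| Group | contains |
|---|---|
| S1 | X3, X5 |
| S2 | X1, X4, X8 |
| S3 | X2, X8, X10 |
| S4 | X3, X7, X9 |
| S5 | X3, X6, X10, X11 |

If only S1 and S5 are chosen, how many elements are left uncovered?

Union of S1, S5 = {X3, X5, X6, X10, X11}.
Not covered: X1, X2, X4, X7, X8, X9 — 6 elements.

6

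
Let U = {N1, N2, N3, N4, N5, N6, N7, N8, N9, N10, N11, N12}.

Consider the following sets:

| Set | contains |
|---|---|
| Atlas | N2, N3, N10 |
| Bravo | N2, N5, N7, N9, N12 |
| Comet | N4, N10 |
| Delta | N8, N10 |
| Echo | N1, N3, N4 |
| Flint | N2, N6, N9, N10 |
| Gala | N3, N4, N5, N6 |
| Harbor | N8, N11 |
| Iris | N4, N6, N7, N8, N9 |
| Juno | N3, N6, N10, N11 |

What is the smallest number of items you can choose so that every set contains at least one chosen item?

The 4 items {N3, N8, N9, N10} hit every set.
No choice of 3 items meets every set, so 4 is the minimum.

4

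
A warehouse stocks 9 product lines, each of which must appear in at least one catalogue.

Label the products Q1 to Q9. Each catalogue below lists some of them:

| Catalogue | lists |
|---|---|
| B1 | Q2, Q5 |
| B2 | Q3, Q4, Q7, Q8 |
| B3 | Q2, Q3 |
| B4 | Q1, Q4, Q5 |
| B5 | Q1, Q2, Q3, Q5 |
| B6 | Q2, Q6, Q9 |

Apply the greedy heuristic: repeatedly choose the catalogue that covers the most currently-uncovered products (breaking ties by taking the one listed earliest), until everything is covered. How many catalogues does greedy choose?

3

Greedy: pick B2 (covers 4 new) → pick B5 (covers 3 new) → pick B6 (covers 2 new). Total picks: 3.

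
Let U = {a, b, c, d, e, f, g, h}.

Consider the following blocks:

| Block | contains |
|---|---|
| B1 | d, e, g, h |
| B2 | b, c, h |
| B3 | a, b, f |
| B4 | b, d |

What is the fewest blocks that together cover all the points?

3

B1, B2, and B3 cover everything between them: the union {a, b, c, d, e, f, g, h} is all of U.
Only B3 contains a, so B3 is forced; the remaining 5 points need at least 2 more blocks (each remaining block adds at most 4) — so at least 3 blocks are needed, and 3 is optimal.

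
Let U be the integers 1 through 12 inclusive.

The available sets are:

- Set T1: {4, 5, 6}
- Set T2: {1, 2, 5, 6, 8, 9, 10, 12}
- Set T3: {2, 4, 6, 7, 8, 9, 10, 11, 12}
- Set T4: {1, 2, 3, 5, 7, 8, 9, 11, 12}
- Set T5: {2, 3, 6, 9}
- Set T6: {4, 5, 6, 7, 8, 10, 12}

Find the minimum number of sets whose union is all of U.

2

T4 and T6 together: T4 ∪ T6 = {1, 2, 3, 4, 5, 6, 7, 8, 9, 10, 11, 12} — every element is covered.
No single set has all 12 elements (the largest, T3, has 9), so 2 is optimal.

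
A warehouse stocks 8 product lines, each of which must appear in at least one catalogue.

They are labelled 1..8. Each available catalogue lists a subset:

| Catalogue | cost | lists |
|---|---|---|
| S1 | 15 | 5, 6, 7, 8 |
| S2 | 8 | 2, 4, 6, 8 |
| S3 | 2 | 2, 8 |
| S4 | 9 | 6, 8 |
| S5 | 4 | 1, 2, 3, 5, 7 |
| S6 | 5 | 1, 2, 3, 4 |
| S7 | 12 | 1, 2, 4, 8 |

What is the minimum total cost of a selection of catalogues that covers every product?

12

S2, S5 together cover every product (S2 ∪ S5 = {1, 2, 3, 4, 5, 6, 7, 8}); total cost 8 + 4 = 12.
The greedy pick S5, S3, S2 costs 14; no covering selection beats 12.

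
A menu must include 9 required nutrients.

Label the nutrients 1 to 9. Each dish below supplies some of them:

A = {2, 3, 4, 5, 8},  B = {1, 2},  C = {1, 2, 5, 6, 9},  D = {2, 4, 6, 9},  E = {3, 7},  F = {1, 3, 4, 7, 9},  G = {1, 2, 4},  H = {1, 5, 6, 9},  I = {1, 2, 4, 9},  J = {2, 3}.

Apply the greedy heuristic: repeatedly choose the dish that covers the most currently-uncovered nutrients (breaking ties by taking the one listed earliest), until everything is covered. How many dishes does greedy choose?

3

Greedy: pick A (covers 5 new) → pick C (covers 3 new) → pick E (covers 1 new). Total picks: 3.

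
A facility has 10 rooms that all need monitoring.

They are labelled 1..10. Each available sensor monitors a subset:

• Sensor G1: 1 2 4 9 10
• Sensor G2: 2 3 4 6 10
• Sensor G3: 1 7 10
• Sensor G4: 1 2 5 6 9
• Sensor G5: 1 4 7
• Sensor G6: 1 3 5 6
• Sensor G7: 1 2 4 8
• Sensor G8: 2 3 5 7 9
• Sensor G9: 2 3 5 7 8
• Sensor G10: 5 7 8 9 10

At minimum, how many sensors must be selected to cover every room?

G2 and G7 and G8 together: G2 ∪ G7 ∪ G8 = {1, 2, 3, 4, 5, 6, 7, 8, 9, 10} — every room is covered.
No 2 of the 10 sensors cover everything (all 45 combinations miss at least one room), so 3 is optimal.

3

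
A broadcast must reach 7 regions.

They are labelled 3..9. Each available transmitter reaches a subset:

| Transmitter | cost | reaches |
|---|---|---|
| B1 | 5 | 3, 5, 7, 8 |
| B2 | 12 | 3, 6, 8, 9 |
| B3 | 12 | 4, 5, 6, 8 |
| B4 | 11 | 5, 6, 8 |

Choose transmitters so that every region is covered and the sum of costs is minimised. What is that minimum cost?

29

B1, B2, B3 together cover every region (B1 ∪ B2 ∪ B3 = {3, 4, 5, 6, 7, 8, 9}); total cost 5 + 12 + 12 = 29.
No covering selection has total cost below 29.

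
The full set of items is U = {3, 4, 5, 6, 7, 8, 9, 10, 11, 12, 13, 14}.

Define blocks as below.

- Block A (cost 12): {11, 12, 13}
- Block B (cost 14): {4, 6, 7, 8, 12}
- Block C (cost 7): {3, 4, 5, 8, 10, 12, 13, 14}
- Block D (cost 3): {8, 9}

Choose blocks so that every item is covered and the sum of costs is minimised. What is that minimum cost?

A, B, C, D together cover every item (A ∪ B ∪ C ∪ D = {3, 4, 5, 6, 7, 8, 9, 10, 11, 12, 13, 14}); total cost 12 + 14 + 7 + 3 = 36.
No covering selection has total cost below 36.

36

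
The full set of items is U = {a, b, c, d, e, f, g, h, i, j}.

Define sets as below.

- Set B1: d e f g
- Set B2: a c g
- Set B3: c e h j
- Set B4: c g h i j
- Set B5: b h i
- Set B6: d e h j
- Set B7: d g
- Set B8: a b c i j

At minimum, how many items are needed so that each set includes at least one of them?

T = {e, g, i} meets every set (each contains at least one member of T), and |T| = 3.
No choice of 2 items meets every set, so 3 is the minimum.

3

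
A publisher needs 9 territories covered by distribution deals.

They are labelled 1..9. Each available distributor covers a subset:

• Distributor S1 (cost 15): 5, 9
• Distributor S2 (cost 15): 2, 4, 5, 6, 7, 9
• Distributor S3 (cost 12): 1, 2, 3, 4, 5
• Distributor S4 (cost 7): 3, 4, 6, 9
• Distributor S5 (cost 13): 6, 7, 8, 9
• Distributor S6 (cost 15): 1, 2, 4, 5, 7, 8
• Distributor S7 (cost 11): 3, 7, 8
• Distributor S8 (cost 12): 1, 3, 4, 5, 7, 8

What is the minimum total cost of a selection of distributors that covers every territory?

22

S4, S6 together cover every territory (S4 ∪ S6 = {1, 2, 3, 4, 5, 6, 7, 8, 9}); total cost 7 + 15 = 22.
No covering selection has total cost below 22.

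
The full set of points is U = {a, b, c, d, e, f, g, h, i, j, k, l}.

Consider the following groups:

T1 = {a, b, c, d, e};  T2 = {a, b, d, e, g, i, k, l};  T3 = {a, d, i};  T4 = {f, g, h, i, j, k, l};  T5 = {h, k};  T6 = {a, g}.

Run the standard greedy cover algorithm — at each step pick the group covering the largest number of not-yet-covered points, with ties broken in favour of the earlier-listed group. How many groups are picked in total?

3

Greedy: pick T2 (covers 8 new) → pick T4 (covers 3 new) → pick T1 (covers 1 new). Total picks: 3.
(The true minimum cover uses only 2 groups, so greedy is not optimal here.)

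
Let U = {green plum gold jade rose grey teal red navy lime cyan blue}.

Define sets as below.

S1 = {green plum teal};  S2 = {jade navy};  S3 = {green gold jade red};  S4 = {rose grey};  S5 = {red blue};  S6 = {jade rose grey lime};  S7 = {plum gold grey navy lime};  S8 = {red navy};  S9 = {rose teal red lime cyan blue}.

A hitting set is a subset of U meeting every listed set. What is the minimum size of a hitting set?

4

The 4 points {green, rose, red, navy} hit every set.
The sets S1, S2, S4, S5 are pairwise disjoint, so any hitting set needs a separate point for each — at least 4. Hence 4 is optimal.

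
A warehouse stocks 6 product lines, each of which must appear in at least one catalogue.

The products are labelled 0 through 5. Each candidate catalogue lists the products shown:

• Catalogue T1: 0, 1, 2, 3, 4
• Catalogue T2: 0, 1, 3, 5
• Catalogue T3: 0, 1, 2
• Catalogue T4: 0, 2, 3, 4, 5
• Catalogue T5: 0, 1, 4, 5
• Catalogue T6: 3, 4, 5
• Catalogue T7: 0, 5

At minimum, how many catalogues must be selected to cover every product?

T1 and T2 together: T1 ∪ T2 = {0, 1, 2, 3, 4, 5} — every product is covered.
No single catalogue has all 6 products (the largest, T1, has 5), so 2 is optimal.

2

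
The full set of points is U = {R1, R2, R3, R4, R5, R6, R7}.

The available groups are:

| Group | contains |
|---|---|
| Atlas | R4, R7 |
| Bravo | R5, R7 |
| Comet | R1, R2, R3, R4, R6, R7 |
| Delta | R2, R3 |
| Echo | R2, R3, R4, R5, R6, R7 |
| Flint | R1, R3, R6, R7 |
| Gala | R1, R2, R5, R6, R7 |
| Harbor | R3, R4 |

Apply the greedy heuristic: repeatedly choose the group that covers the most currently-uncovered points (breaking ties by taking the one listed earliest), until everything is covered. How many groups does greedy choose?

2

Greedy: pick Comet (covers 6 new) → pick Bravo (covers 1 new). Total picks: 2.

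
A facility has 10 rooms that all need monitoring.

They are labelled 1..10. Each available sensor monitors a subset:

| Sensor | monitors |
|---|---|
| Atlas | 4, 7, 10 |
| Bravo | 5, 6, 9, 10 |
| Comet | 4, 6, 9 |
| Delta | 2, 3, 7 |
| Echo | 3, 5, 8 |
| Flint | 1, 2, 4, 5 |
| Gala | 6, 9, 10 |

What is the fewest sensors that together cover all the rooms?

Take {Bravo, Delta, Echo, Flint}. Their union is {1, 2, 3, 4, 5, 6, 7, 8, 9, 10}, which is all 10 rooms.
Only Echo contains 8, so Echo is forced; the remaining 7 rooms need at least 3 more sensors (each remaining sensor adds at most 3) — so at least 4 sensors are needed, and 4 is optimal.

4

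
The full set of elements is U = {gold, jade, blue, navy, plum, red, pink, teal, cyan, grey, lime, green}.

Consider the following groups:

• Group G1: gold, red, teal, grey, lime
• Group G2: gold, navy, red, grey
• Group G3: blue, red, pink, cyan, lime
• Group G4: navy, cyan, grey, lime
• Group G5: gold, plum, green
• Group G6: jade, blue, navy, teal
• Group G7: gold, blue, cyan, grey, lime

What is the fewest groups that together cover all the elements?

4

G1 and G3 and G5 and G6 together: G1 ∪ G3 ∪ G5 ∪ G6 = {gold, jade, blue, navy, plum, red, pink, teal, cyan, grey, lime, green} — every element is covered.
Only G3 contains pink, so G3 is forced; the remaining 7 elements need at least 3 more groups (each remaining group adds at most 3) — so at least 4 groups are needed, and 4 is optimal.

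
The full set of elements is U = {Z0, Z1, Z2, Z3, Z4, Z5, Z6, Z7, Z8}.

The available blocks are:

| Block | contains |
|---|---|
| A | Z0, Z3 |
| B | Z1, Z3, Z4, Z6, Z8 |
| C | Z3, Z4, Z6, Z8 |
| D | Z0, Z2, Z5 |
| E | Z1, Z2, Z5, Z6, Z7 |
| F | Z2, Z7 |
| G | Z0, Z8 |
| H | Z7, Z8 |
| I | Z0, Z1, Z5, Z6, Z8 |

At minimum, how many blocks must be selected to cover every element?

Take {C, D, E}. Their union is {Z0, Z1, Z2, Z3, Z4, Z5, Z6, Z7, Z8}, which is all 9 elements.
No 2 of the 9 blocks cover everything (all 36 combinations miss at least one element), so 3 is optimal.

3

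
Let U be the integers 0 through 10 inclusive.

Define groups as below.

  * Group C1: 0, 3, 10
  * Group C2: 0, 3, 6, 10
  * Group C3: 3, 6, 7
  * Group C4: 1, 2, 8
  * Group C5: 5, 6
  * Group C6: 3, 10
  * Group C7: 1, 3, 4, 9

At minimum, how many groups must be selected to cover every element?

C2, C3, C4, C5, and C7 cover everything between them: the union {0, 1, 2, 3, 4, 5, 6, 7, 8, 9, 10} is all of U.
No 4 of the 7 groups cover everything (all 35 combinations miss at least one element), so 5 is optimal.

5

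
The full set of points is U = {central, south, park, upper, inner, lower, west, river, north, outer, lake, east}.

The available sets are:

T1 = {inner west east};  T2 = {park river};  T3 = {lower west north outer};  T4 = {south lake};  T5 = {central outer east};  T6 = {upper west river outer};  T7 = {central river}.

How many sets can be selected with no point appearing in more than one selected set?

T1, T4, T7 are pairwise disjoint (T1={inner,west,east}; T4={south,lake}; T7={central,river}).
Every remaining set overlaps one of these, and no 4 of the listed sets are pairwise disjoint, so 3 is the maximum.

3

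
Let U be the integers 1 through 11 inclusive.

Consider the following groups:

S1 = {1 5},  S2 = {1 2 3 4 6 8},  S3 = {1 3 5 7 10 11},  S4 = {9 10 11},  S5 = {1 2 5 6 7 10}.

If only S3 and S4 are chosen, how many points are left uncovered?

4

Union of S3, S4 = {1, 3, 5, 7, 9, 10, 11}.
Not covered: 2, 4, 6, 8 — 4 points.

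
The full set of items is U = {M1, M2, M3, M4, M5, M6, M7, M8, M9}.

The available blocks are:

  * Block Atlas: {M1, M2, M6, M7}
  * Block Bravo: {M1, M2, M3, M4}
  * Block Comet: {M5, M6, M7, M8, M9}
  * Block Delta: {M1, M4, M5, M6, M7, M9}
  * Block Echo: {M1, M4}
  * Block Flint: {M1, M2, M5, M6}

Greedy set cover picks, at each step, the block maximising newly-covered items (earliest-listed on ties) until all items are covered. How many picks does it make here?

3

Greedy: pick Delta (covers 6 new) → pick Bravo (covers 2 new) → pick Comet (covers 1 new). Total picks: 3.
(The true minimum cover uses only 2 blocks, so greedy is not optimal here.)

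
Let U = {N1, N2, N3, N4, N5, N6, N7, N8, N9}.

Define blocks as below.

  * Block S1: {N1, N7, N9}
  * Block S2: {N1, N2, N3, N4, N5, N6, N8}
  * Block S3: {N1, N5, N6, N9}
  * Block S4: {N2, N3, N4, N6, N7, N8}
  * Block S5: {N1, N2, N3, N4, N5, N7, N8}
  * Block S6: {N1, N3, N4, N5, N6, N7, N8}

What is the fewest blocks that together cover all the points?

S1 and S2 cover everything between them: the union {N1, N2, N3, N4, N5, N6, N7, N8, N9} is all of U.
No single block has all 9 points (the largest, S2, has 7), so 2 is optimal.

2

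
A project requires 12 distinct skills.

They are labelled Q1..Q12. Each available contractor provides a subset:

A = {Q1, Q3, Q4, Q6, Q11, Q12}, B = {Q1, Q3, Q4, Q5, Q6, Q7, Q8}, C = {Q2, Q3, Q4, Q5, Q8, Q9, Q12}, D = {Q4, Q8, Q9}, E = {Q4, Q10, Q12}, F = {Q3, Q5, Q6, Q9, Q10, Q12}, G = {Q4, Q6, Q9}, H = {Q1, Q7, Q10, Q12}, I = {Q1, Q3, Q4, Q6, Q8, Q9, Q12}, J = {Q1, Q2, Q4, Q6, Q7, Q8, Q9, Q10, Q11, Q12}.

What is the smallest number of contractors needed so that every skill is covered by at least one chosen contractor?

2

Take {B, J}. Their union is {Q1, Q2, Q3, Q4, Q5, Q6, Q7, Q8, Q9, Q10, Q11, Q12}, which is all 12 skills.
No single contractor has all 12 skills (the largest, J, has 10), so 2 is optimal.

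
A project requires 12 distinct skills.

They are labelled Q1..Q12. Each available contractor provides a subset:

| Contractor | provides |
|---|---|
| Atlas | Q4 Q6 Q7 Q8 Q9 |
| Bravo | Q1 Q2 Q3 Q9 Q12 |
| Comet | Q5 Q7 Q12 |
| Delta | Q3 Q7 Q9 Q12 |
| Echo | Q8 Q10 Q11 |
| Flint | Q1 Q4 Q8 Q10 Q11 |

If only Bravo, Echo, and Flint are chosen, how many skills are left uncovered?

3

Union of Bravo, Echo, Flint = {Q1, Q2, Q3, Q4, Q8, Q9, Q10, Q11, Q12}.
Not covered: Q5, Q6, Q7 — 3 skills.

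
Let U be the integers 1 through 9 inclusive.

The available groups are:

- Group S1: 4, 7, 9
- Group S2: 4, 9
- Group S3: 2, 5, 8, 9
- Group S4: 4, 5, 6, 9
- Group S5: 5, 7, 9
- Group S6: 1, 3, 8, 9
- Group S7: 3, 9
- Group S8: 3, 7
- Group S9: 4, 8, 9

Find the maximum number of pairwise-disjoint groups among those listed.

S3, S8 are pairwise disjoint (S3={2,5,8,9}; S8={3,7}).
Every remaining group overlaps one of these, and no 3 of the listed groups are pairwise disjoint, so 2 is the maximum.

2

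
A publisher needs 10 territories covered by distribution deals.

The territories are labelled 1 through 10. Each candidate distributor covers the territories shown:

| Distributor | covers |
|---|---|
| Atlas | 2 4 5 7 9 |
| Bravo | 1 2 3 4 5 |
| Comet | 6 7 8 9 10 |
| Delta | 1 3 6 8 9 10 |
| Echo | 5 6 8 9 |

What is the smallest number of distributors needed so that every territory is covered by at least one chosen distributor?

Atlas and Delta together: Atlas ∪ Delta = {1, 2, 3, 4, 5, 6, 7, 8, 9, 10} — every territory is covered.
No single distributor has all 10 territories (the largest, Delta, has 6), so 2 is optimal.

2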